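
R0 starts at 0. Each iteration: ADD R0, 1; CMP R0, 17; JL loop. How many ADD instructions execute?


Loop trace (R0 starts at 0, target 17, step 1):
  ADD #1: R0 = 0 + 1 = 1  → 1 < 17, loop
  ADD #2: R0 = 1 + 1 = 2  → 2 < 17, loop
  ADD #3: R0 = 2 + 1 = 3  → 3 < 17, loop
  ADD #4: R0 = 3 + 1 = 4  → 4 < 17, loop
  ADD #5: R0 = 4 + 1 = 5  → 5 < 17, loop
  ADD #6: R0 = 5 + 1 = 6  → 6 < 17, loop
  ADD #7: R0 = 6 + 1 = 7  → 7 < 17, loop
  ADD #8: R0 = 7 + 1 = 8  → 8 < 17, loop
  ADD #9: R0 = 8 + 1 = 9  → 9 < 17, loop
  ADD #10: R0 = 9 + 1 = 10  → 10 < 17, loop
  ADD #11: R0 = 10 + 1 = 11  → 11 < 17, loop
  ADD #12: R0 = 11 + 1 = 12  → 12 < 17, loop
  ADD #13: R0 = 12 + 1 = 13  → 13 < 17, loop
  ADD #14: R0 = 13 + 1 = 14  → 14 < 17, loop
  ADD #15: R0 = 14 + 1 = 15  → 15 < 17, loop
  ADD #16: R0 = 15 + 1 = 16  → 16 < 17, loop
  ADD #17: R0 = 16 + 1 = 17  → 17 >= 17, exit
Total ADD instructions: 17

17


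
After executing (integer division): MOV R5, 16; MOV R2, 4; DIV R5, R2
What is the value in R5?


Register state trace:
  MOV R5, 16  → R5 = 16
  MOV R2, 4  → R2 = 4
  DIV R5, R2  → R5 = 16 // 4 = 4
Final: R5 = 4

4


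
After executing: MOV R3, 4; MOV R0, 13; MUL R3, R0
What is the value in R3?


Register state trace:
  MOV R3, 4  → R3 = 4
  MOV R0, 13  → R0 = 13
  MUL R3, R0  → R3 = 4 * 13 = 52
Final: R3 = 52

52


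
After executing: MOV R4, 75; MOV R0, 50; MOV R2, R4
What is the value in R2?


Register state trace:
  MOV R4, 75  → R4 = 75
  MOV R0, 50  → R0 = 50
  MOV R2, R4  → R2 = 75
Final: R2 = 75

75


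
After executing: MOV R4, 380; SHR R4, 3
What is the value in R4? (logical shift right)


Register state trace:
  MOV R4, 380  → R4 = 380
  SHR R4, 3  → R4 = 380 >> 3 = 380 // 2^3 = 47
Final: R4 = 47

47


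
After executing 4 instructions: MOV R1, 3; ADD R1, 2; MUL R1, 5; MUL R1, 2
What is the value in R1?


Register state trace:
  MOV R1, 3  → R1 = 3
  ADD R1, 2  → R1 = 3 + 2 = 5
  MUL R1, 5  → R1 = 5 * 5 = 25
  MUL R1, 2  → R1 = 25 * 2 = 50
Final: R1 = 50

50


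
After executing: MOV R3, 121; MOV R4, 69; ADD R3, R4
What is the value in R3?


Register state trace:
  MOV R3, 121  → R3 = 121
  MOV R4, 69  → R4 = 69
  ADD R3, R4  → R3 = 121 + 69 = 190
Final: R3 = 190

190


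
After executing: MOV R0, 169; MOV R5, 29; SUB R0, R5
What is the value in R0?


Register state trace:
  MOV R0, 169  → R0 = 169
  MOV R5, 29  → R5 = 29
  SUB R0, R5  → R0 = 169 - 29 = 140
Final: R0 = 140

140


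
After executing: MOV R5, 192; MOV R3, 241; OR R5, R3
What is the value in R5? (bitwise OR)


Register state trace:
  MOV R5, 192  → R5 = 192 (0b11000000)
  MOV R3, 241  → R3 = 241 (0b11110001)
  OR R5, R3   → R5 = 192 OR 241 = 241 (0b11110001)
Final: R5 = 241

241


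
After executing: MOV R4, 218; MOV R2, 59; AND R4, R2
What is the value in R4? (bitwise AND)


Register state trace:
  MOV R4, 218  → R4 = 218 (0b11011010)
  MOV R2, 59  → R2 = 59 (0b00111011)
  AND R4, R2  → R4 = 218 AND 59 = 26 (0b00011010)
Final: R4 = 26

26


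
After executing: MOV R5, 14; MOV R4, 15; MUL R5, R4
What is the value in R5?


Register state trace:
  MOV R5, 14  → R5 = 14
  MOV R4, 15  → R4 = 15
  MUL R5, R4  → R5 = 14 * 15 = 210
Final: R5 = 210

210


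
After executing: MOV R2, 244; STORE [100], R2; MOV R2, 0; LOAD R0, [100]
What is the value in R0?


Register and memory trace:
  MOV R2, 244  → R2 = 244
  STORE [100], R2  → mem[100] = 244
  MOV R2, 0  → R2 = 0
  LOAD R0, [100]  → R0 = mem[100] = 244
Final: R0 = 244

244


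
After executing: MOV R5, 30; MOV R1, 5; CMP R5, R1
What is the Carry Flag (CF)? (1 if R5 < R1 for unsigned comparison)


Register state trace:
  MOV R5, 30  → R5 = 30
  MOV R1, 5  → R1 = 5
  CMP R5, R1  → unsigned 30 - 5: no borrow
  30 >= 5, so CF = 0
CF = 0

0


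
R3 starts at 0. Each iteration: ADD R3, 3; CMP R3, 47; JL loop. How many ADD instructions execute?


Loop trace (R3 starts at 0, target 47, step 3):
  ADD #1: R3 = 0 + 3 = 3  → 3 < 47, loop
  ADD #2: R3 = 3 + 3 = 6  → 6 < 47, loop
  ADD #3: R3 = 6 + 3 = 9  → 9 < 47, loop
  ADD #4: R3 = 9 + 3 = 12  → 12 < 47, loop
  ADD #5: R3 = 12 + 3 = 15  → 15 < 47, loop
  ADD #6: R3 = 15 + 3 = 18  → 18 < 47, loop
  ADD #7: R3 = 18 + 3 = 21  → 21 < 47, loop
  ADD #8: R3 = 21 + 3 = 24  → 24 < 47, loop
  ADD #9: R3 = 24 + 3 = 27  → 27 < 47, loop
  ADD #10: R3 = 27 + 3 = 30  → 30 < 47, loop
  ADD #11: R3 = 30 + 3 = 33  → 33 < 47, loop
  ADD #12: R3 = 33 + 3 = 36  → 36 < 47, loop
  ADD #13: R3 = 36 + 3 = 39  → 39 < 47, loop
  ADD #14: R3 = 39 + 3 = 42  → 42 < 47, loop
  ADD #15: R3 = 42 + 3 = 45  → 45 < 47, loop
  ADD #16: R3 = 45 + 3 = 48  → 48 >= 47, exit
Total ADD instructions: 16

16


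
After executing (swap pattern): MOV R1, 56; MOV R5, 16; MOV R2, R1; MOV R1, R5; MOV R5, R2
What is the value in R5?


Register state trace (swap pattern):
  MOV R1, 56  → R1 = 56
  MOV R5, 16  → R5 = 16
  MOV R2, R1  → R2 = 56  (save R1)
  MOV R1, R5  → R1 = 16  (R1 gets R5's value)
  MOV R5, R2  → R5 = 56  (R5 gets saved value)
Final: R5 = 56

56


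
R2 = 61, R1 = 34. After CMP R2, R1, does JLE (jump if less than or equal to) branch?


Trace:
  R2 = 61, R1 = 34
  CMP R2, R1  → compares 61 vs 34
  JLE checks: is 61 less than or equal to 34?
  61 > 34, so condition is false
Branch taken: No

No


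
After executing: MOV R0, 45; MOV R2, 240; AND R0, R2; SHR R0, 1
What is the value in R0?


Register state trace:
  MOV R0, 45  → R0 = 45 (0b00101101)
  MOV R2, 240  → R2 = 240 (0b11110000)
  AND R0, R2  → R0 = 45 AND 240 = 32 (0b00100000)
  SHR R0, 1  → R0 = 32 >> 1 = 16
Final: R0 = 16

16


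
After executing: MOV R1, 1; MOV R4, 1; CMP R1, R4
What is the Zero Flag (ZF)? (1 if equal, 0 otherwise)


Register state trace:
  MOV R1, 1  → R1 = 1
  MOV R4, 1  → R4 = 1
  CMP R1, R4  → computes 1 - 1 = 0
  Result is zero, so values are equal
ZF = 1

1


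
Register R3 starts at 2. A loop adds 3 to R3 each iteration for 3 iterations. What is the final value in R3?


Starting value: R3 = 2
  Iter 1: R3 = 2 + 3 = 5
  Iter 2: R3 = 5 + 3 = 8
  Iter 3: R3 = 8 + 3 = 11
Final: R3 = 11

11


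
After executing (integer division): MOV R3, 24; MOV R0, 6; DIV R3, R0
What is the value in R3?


Register state trace:
  MOV R3, 24  → R3 = 24
  MOV R0, 6  → R0 = 6
  DIV R3, R0  → R3 = 24 // 6 = 4
Final: R3 = 4

4


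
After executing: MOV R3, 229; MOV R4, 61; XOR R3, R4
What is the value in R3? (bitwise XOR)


Register state trace:
  MOV R3, 229  → R3 = 229 (0b11100101)
  MOV R4, 61  → R4 = 61 (0b00111101)
  XOR R3, R4  → R3 = 229 XOR 61 = 216 (0b11011000)
Final: R3 = 216

216


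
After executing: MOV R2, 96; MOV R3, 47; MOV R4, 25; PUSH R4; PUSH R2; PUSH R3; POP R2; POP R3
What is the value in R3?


Stack trace (top is rightmost):
  MOV R2, 96  → R2 = 96
  MOV R3, 47  → R3 = 47
  MOV R4, 25  → R4 = 25
  PUSH R4  → stack: [25]
  PUSH R2  → stack: [25, 96]
  PUSH R3  → stack: [25, 96, 47]
  POP R2  → R2 = 47, stack: [25, 96]
  POP R3  → R3 = 96, stack: [25]
Final: R3 = 96

96


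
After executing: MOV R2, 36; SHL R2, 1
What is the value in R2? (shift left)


Register state trace:
  MOV R2, 36  → R2 = 36
  SHL R2, 1  → R2 = 36 << 1 = 36 * 2^1 = 72
Final: R2 = 72

72


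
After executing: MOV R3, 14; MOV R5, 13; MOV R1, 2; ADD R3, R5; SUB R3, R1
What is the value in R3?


Register state trace:
  MOV R3, 14  → R3 = 14
  MOV R5, 13  → R5 = 13
  MOV R1, 2  → R1 = 2
  ADD R3, R5  → R3 = 14 + 13 = 27
  SUB R3, R1  → R3 = 27 - 2 = 25
Final: R3 = 25

25


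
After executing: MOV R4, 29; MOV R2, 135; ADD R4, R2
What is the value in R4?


Register state trace:
  MOV R4, 29  → R4 = 29
  MOV R2, 135  → R2 = 135
  ADD R4, R2  → R4 = 29 + 135 = 164
Final: R4 = 164

164


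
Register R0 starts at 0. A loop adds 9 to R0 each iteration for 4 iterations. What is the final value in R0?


Starting value: R0 = 0
  Iter 1: R0 = 0 + 9 = 9
  Iter 2: R0 = 9 + 9 = 18
  Iter 3: R0 = 18 + 9 = 27
  Iter 4: R0 = 27 + 9 = 36
Final: R0 = 36

36


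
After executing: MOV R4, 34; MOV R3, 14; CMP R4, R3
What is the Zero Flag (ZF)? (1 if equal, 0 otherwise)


Register state trace:
  MOV R4, 34  → R4 = 34
  MOV R3, 14  → R3 = 14
  CMP R4, R3  → computes 34 - 14 = 20
  Result is nonzero, so values are not equal
ZF = 0

0


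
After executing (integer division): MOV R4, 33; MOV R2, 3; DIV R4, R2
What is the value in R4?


Register state trace:
  MOV R4, 33  → R4 = 33
  MOV R2, 3  → R2 = 3
  DIV R4, R2  → R4 = 33 // 3 = 11
Final: R4 = 11

11


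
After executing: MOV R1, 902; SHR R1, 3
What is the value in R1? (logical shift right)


Register state trace:
  MOV R1, 902  → R1 = 902
  SHR R1, 3  → R1 = 902 >> 3 = 902 // 2^3 = 112
Final: R1 = 112

112


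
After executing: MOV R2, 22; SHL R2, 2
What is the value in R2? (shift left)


Register state trace:
  MOV R2, 22  → R2 = 22
  SHL R2, 2  → R2 = 22 << 2 = 22 * 2^2 = 88
Final: R2 = 88

88


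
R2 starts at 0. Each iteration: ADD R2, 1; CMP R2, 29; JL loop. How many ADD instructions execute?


Loop trace (R2 starts at 0, target 29, step 1):
  ADD #1: R2 = 0 + 1 = 1  → 1 < 29, loop
  ADD #2: R2 = 1 + 1 = 2  → 2 < 29, loop
  ADD #3: R2 = 2 + 1 = 3  → 3 < 29, loop
  ADD #4: R2 = 3 + 1 = 4  → 4 < 29, loop
  ADD #5: R2 = 4 + 1 = 5  → 5 < 29, loop
  ADD #6: R2 = 5 + 1 = 6  → 6 < 29, loop
  ADD #7: R2 = 6 + 1 = 7  → 7 < 29, loop
  ADD #8: R2 = 7 + 1 = 8  → 8 < 29, loop
  ADD #9: R2 = 8 + 1 = 9  → 9 < 29, loop
  ADD #10: R2 = 9 + 1 = 10  → 10 < 29, loop
  ADD #11: R2 = 10 + 1 = 11  → 11 < 29, loop
  ADD #12: R2 = 11 + 1 = 12  → 12 < 29, loop
  ADD #13: R2 = 12 + 1 = 13  → 13 < 29, loop
  ADD #14: R2 = 13 + 1 = 14  → 14 < 29, loop
  ADD #15: R2 = 14 + 1 = 15  → 15 < 29, loop
  ADD #16: R2 = 15 + 1 = 16  → 16 < 29, loop
  ADD #17: R2 = 16 + 1 = 17  → 17 < 29, loop
  ADD #18: R2 = 17 + 1 = 18  → 18 < 29, loop
  ADD #19: R2 = 18 + 1 = 19  → 19 < 29, loop
  ADD #20: R2 = 19 + 1 = 20  → 20 < 29, loop
  ADD #21: R2 = 20 + 1 = 21  → 21 < 29, loop
  ADD #22: R2 = 21 + 1 = 22  → 22 < 29, loop
  ADD #23: R2 = 22 + 1 = 23  → 23 < 29, loop
  ADD #24: R2 = 23 + 1 = 24  → 24 < 29, loop
  ADD #25: R2 = 24 + 1 = 25  → 25 < 29, loop
  ADD #26: R2 = 25 + 1 = 26  → 26 < 29, loop
  ADD #27: R2 = 26 + 1 = 27  → 27 < 29, loop
  ADD #28: R2 = 27 + 1 = 28  → 28 < 29, loop
  ADD #29: R2 = 28 + 1 = 29  → 29 >= 29, exit
Total ADD instructions: 29

29


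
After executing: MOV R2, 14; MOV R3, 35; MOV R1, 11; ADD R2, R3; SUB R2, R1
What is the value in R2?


Register state trace:
  MOV R2, 14  → R2 = 14
  MOV R3, 35  → R3 = 35
  MOV R1, 11  → R1 = 11
  ADD R2, R3  → R2 = 14 + 35 = 49
  SUB R2, R1  → R2 = 49 - 11 = 38
Final: R2 = 38

38


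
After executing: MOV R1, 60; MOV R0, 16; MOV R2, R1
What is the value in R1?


Register state trace:
  MOV R1, 60  → R1 = 60
  MOV R0, 16  → R0 = 16
  MOV R2, R1  → R2 = 60
Final: R1 = 60

60


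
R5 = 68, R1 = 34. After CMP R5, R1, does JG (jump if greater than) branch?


Trace:
  R5 = 68, R1 = 34
  CMP R5, R1  → compares 68 vs 34
  JG checks: is 68 greater than 34?
  68 > 34, so condition is true
Branch taken: Yes

Yes


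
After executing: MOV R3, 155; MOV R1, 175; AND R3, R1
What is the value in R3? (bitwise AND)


Register state trace:
  MOV R3, 155  → R3 = 155 (0b10011011)
  MOV R1, 175  → R1 = 175 (0b10101111)
  AND R3, R1  → R3 = 155 AND 175 = 139 (0b10001011)
Final: R3 = 139

139


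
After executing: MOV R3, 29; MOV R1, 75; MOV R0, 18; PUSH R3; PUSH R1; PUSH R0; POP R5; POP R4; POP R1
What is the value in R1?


Stack trace (top is rightmost):
  MOV R3, 29  → R3 = 29
  MOV R1, 75  → R1 = 75
  MOV R0, 18  → R0 = 18
  PUSH R3  → stack: [29]
  PUSH R1  → stack: [29, 75]
  PUSH R0  → stack: [29, 75, 18]
  POP R5  → R5 = 18, stack: [29, 75]
  POP R4  → R4 = 75, stack: [29]
  POP R1  → R1 = 29, stack: []
Final: R1 = 29

29


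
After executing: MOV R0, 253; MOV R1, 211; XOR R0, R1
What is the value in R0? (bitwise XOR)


Register state trace:
  MOV R0, 253  → R0 = 253 (0b11111101)
  MOV R1, 211  → R1 = 211 (0b11010011)
  XOR R0, R1  → R0 = 253 XOR 211 = 46 (0b00101110)
Final: R0 = 46

46


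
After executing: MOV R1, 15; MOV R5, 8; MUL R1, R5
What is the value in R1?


Register state trace:
  MOV R1, 15  → R1 = 15
  MOV R5, 8  → R5 = 8
  MUL R1, R5  → R1 = 15 * 8 = 120
Final: R1 = 120

120


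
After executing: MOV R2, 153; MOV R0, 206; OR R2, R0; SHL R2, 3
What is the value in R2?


Register state trace:
  MOV R2, 153  → R2 = 153 (0b10011001)
  MOV R0, 206  → R0 = 206 (0b11001110)
  OR R2, R0  → R2 = 153 OR 206 = 223 (0b11011111)
  SHL R2, 3  → R2 = 223 << 3 = 1784
Final: R2 = 1784

1784


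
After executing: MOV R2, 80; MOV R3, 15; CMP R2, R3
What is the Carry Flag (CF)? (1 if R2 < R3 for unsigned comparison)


Register state trace:
  MOV R2, 80  → R2 = 80
  MOV R3, 15  → R3 = 15
  CMP R2, R3  → unsigned 80 - 15: no borrow
  80 >= 15, so CF = 0
CF = 0

0


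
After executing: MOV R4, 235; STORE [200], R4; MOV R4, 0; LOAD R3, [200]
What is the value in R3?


Register and memory trace:
  MOV R4, 235  → R4 = 235
  STORE [200], R4  → mem[200] = 235
  MOV R4, 0  → R4 = 0
  LOAD R3, [200]  → R3 = mem[200] = 235
Final: R3 = 235

235


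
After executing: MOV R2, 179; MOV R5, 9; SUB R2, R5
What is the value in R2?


Register state trace:
  MOV R2, 179  → R2 = 179
  MOV R5, 9  → R5 = 9
  SUB R2, R5  → R2 = 179 - 9 = 170
Final: R2 = 170

170


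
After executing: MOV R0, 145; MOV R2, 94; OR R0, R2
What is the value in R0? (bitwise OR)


Register state trace:
  MOV R0, 145  → R0 = 145 (0b10010001)
  MOV R2, 94  → R2 = 94 (0b01011110)
  OR R0, R2   → R0 = 145 OR 94 = 223 (0b11011111)
Final: R0 = 223

223


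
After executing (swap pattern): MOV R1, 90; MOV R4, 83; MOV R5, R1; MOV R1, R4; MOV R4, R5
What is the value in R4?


Register state trace (swap pattern):
  MOV R1, 90  → R1 = 90
  MOV R4, 83  → R4 = 83
  MOV R5, R1  → R5 = 90  (save R1)
  MOV R1, R4  → R1 = 83  (R1 gets R4's value)
  MOV R4, R5  → R4 = 90  (R4 gets saved value)
Final: R4 = 90

90


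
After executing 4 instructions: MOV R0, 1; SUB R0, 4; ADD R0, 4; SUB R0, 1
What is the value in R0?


Register state trace:
  MOV R0, 1  → R0 = 1
  SUB R0, 4  → R0 = 1 - 4 = -3
  ADD R0, 4  → R0 = -3 + 4 = 1
  SUB R0, 1  → R0 = 1 - 1 = 0
Final: R0 = 0

0


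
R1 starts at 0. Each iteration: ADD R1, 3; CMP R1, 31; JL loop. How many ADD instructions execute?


Loop trace (R1 starts at 0, target 31, step 3):
  ADD #1: R1 = 0 + 3 = 3  → 3 < 31, loop
  ADD #2: R1 = 3 + 3 = 6  → 6 < 31, loop
  ADD #3: R1 = 6 + 3 = 9  → 9 < 31, loop
  ADD #4: R1 = 9 + 3 = 12  → 12 < 31, loop
  ADD #5: R1 = 12 + 3 = 15  → 15 < 31, loop
  ADD #6: R1 = 15 + 3 = 18  → 18 < 31, loop
  ADD #7: R1 = 18 + 3 = 21  → 21 < 31, loop
  ADD #8: R1 = 21 + 3 = 24  → 24 < 31, loop
  ADD #9: R1 = 24 + 3 = 27  → 27 < 31, loop
  ADD #10: R1 = 27 + 3 = 30  → 30 < 31, loop
  ADD #11: R1 = 30 + 3 = 33  → 33 >= 31, exit
Total ADD instructions: 11

11


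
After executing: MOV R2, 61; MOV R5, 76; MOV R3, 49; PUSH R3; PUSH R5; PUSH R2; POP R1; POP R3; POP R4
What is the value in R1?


Stack trace (top is rightmost):
  MOV R2, 61  → R2 = 61
  MOV R5, 76  → R5 = 76
  MOV R3, 49  → R3 = 49
  PUSH R3  → stack: [49]
  PUSH R5  → stack: [49, 76]
  PUSH R2  → stack: [49, 76, 61]
  POP R1  → R1 = 61, stack: [49, 76]
  POP R3  → R3 = 76, stack: [49]
  POP R4  → R4 = 49, stack: []
Final: R1 = 61

61


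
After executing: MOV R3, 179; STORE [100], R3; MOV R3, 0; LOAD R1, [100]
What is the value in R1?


Register and memory trace:
  MOV R3, 179  → R3 = 179
  STORE [100], R3  → mem[100] = 179
  MOV R3, 0  → R3 = 0
  LOAD R1, [100]  → R1 = mem[100] = 179
Final: R1 = 179

179


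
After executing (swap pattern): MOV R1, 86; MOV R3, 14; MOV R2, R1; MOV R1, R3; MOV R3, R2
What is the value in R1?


Register state trace (swap pattern):
  MOV R1, 86  → R1 = 86
  MOV R3, 14  → R3 = 14
  MOV R2, R1  → R2 = 86  (save R1)
  MOV R1, R3  → R1 = 14  (R1 gets R3's value)
  MOV R3, R2  → R3 = 86  (R3 gets saved value)
Final: R1 = 14

14


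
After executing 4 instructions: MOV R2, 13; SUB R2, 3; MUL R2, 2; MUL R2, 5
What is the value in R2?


Register state trace:
  MOV R2, 13  → R2 = 13
  SUB R2, 3  → R2 = 13 - 3 = 10
  MUL R2, 2  → R2 = 10 * 2 = 20
  MUL R2, 5  → R2 = 20 * 5 = 100
Final: R2 = 100

100


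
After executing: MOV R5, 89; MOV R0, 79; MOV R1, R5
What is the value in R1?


Register state trace:
  MOV R5, 89  → R5 = 89
  MOV R0, 79  → R0 = 79
  MOV R1, R5  → R1 = 89
Final: R1 = 89

89


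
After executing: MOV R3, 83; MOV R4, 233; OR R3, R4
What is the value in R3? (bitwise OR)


Register state trace:
  MOV R3, 83  → R3 = 83 (0b01010011)
  MOV R4, 233  → R4 = 233 (0b11101001)
  OR R3, R4   → R3 = 83 OR 233 = 251 (0b11111011)
Final: R3 = 251

251


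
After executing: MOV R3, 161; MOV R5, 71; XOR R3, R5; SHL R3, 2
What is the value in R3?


Register state trace:
  MOV R3, 161  → R3 = 161 (0b10100001)
  MOV R5, 71  → R5 = 71 (0b01000111)
  XOR R3, R5  → R3 = 161 XOR 71 = 230 (0b11100110)
  SHL R3, 2  → R3 = 230 << 2 = 920
Final: R3 = 920

920


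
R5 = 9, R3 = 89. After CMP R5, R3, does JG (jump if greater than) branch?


Trace:
  R5 = 9, R3 = 89
  CMP R5, R3  → compares 9 vs 89
  JG checks: is 9 greater than 89?
  9 < 89, so condition is false
Branch taken: No

No


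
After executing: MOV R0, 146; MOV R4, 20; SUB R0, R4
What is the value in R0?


Register state trace:
  MOV R0, 146  → R0 = 146
  MOV R4, 20  → R4 = 20
  SUB R0, R4  → R0 = 146 - 20 = 126
Final: R0 = 126

126


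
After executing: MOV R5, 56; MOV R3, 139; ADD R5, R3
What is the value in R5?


Register state trace:
  MOV R5, 56  → R5 = 56
  MOV R3, 139  → R3 = 139
  ADD R5, R3  → R5 = 56 + 139 = 195
Final: R5 = 195

195


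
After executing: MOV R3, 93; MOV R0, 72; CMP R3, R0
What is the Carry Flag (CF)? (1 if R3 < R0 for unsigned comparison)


Register state trace:
  MOV R3, 93  → R3 = 93
  MOV R0, 72  → R0 = 72
  CMP R3, R0  → unsigned 93 - 72: no borrow
  93 >= 72, so CF = 0
CF = 0

0


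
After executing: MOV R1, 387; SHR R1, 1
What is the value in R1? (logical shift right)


Register state trace:
  MOV R1, 387  → R1 = 387
  SHR R1, 1  → R1 = 387 >> 1 = 387 // 2^1 = 193
Final: R1 = 193

193


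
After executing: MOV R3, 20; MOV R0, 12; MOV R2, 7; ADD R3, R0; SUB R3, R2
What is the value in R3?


Register state trace:
  MOV R3, 20  → R3 = 20
  MOV R0, 12  → R0 = 12
  MOV R2, 7  → R2 = 7
  ADD R3, R0  → R3 = 20 + 12 = 32
  SUB R3, R2  → R3 = 32 - 7 = 25
Final: R3 = 25

25


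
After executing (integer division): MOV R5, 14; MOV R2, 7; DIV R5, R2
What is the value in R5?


Register state trace:
  MOV R5, 14  → R5 = 14
  MOV R2, 7  → R2 = 7
  DIV R5, R2  → R5 = 14 // 7 = 2
Final: R5 = 2

2


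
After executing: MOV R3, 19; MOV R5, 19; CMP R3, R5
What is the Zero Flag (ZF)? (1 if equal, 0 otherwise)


Register state trace:
  MOV R3, 19  → R3 = 19
  MOV R5, 19  → R5 = 19
  CMP R3, R5  → computes 19 - 19 = 0
  Result is zero, so values are equal
ZF = 1

1


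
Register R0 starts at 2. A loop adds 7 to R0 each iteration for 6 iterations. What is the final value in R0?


Starting value: R0 = 2
  Iter 1: R0 = 2 + 7 = 9
  Iter 2: R0 = 9 + 7 = 16
  Iter 3: R0 = 16 + 7 = 23
  Iter 4: R0 = 23 + 7 = 30
  Iter 5: R0 = 30 + 7 = 37
  Iter 6: R0 = 37 + 7 = 44
Final: R0 = 44

44


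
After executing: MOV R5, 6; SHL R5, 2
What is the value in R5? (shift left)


Register state trace:
  MOV R5, 6  → R5 = 6
  SHL R5, 2  → R5 = 6 << 2 = 6 * 2^2 = 24
Final: R5 = 24

24


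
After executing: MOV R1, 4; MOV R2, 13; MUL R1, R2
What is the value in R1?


Register state trace:
  MOV R1, 4  → R1 = 4
  MOV R2, 13  → R2 = 13
  MUL R1, R2  → R1 = 4 * 13 = 52
Final: R1 = 52

52


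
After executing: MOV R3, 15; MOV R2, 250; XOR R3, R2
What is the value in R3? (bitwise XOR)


Register state trace:
  MOV R3, 15  → R3 = 15 (0b00001111)
  MOV R2, 250  → R2 = 250 (0b11111010)
  XOR R3, R2  → R3 = 15 XOR 250 = 245 (0b11110101)
Final: R3 = 245

245


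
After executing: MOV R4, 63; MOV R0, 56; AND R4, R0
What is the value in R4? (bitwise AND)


Register state trace:
  MOV R4, 63  → R4 = 63 (0b00111111)
  MOV R0, 56  → R0 = 56 (0b00111000)
  AND R4, R0  → R4 = 63 AND 56 = 56 (0b00111000)
Final: R4 = 56

56


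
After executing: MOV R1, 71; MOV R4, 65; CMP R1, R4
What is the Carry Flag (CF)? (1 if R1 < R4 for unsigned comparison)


Register state trace:
  MOV R1, 71  → R1 = 71
  MOV R4, 65  → R4 = 65
  CMP R1, R4  → unsigned 71 - 65: no borrow
  71 >= 65, so CF = 0
CF = 0

0


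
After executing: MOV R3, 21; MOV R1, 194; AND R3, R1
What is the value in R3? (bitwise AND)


Register state trace:
  MOV R3, 21  → R3 = 21 (0b00010101)
  MOV R1, 194  → R1 = 194 (0b11000010)
  AND R3, R1  → R3 = 21 AND 194 = 0 (0b00000000)
Final: R3 = 0

0


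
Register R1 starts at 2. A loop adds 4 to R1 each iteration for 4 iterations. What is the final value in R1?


Starting value: R1 = 2
  Iter 1: R1 = 2 + 4 = 6
  Iter 2: R1 = 6 + 4 = 10
  Iter 3: R1 = 10 + 4 = 14
  Iter 4: R1 = 14 + 4 = 18
Final: R1 = 18

18


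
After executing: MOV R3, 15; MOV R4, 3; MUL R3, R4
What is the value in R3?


Register state trace:
  MOV R3, 15  → R3 = 15
  MOV R4, 3  → R4 = 3
  MUL R3, R4  → R3 = 15 * 3 = 45
Final: R3 = 45

45


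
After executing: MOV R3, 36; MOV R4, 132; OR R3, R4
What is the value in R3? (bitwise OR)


Register state trace:
  MOV R3, 36  → R3 = 36 (0b00100100)
  MOV R4, 132  → R4 = 132 (0b10000100)
  OR R3, R4   → R3 = 36 OR 132 = 164 (0b10100100)
Final: R3 = 164

164


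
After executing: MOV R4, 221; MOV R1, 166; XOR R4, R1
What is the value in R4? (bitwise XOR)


Register state trace:
  MOV R4, 221  → R4 = 221 (0b11011101)
  MOV R1, 166  → R1 = 166 (0b10100110)
  XOR R4, R1  → R4 = 221 XOR 166 = 123 (0b01111011)
Final: R4 = 123

123


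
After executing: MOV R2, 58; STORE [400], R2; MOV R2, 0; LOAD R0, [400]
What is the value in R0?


Register and memory trace:
  MOV R2, 58  → R2 = 58
  STORE [400], R2  → mem[400] = 58
  MOV R2, 0  → R2 = 0
  LOAD R0, [400]  → R0 = mem[400] = 58
Final: R0 = 58

58


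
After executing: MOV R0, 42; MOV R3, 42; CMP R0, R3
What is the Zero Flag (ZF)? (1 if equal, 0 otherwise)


Register state trace:
  MOV R0, 42  → R0 = 42
  MOV R3, 42  → R3 = 42
  CMP R0, R3  → computes 42 - 42 = 0
  Result is zero, so values are equal
ZF = 1

1


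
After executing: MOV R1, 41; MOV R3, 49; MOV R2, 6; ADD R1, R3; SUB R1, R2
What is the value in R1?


Register state trace:
  MOV R1, 41  → R1 = 41
  MOV R3, 49  → R3 = 49
  MOV R2, 6  → R2 = 6
  ADD R1, R3  → R1 = 41 + 49 = 90
  SUB R1, R2  → R1 = 90 - 6 = 84
Final: R1 = 84

84


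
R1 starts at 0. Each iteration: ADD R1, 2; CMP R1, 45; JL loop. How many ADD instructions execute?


Loop trace (R1 starts at 0, target 45, step 2):
  ADD #1: R1 = 0 + 2 = 2  → 2 < 45, loop
  ADD #2: R1 = 2 + 2 = 4  → 4 < 45, loop
  ADD #3: R1 = 4 + 2 = 6  → 6 < 45, loop
  ADD #4: R1 = 6 + 2 = 8  → 8 < 45, loop
  ADD #5: R1 = 8 + 2 = 10  → 10 < 45, loop
  ADD #6: R1 = 10 + 2 = 12  → 12 < 45, loop
  ADD #7: R1 = 12 + 2 = 14  → 14 < 45, loop
  ADD #8: R1 = 14 + 2 = 16  → 16 < 45, loop
  ADD #9: R1 = 16 + 2 = 18  → 18 < 45, loop
  ADD #10: R1 = 18 + 2 = 20  → 20 < 45, loop
  ADD #11: R1 = 20 + 2 = 22  → 22 < 45, loop
  ADD #12: R1 = 22 + 2 = 24  → 24 < 45, loop
  ADD #13: R1 = 24 + 2 = 26  → 26 < 45, loop
  ADD #14: R1 = 26 + 2 = 28  → 28 < 45, loop
  ADD #15: R1 = 28 + 2 = 30  → 30 < 45, loop
  ADD #16: R1 = 30 + 2 = 32  → 32 < 45, loop
  ADD #17: R1 = 32 + 2 = 34  → 34 < 45, loop
  ADD #18: R1 = 34 + 2 = 36  → 36 < 45, loop
  ADD #19: R1 = 36 + 2 = 38  → 38 < 45, loop
  ADD #20: R1 = 38 + 2 = 40  → 40 < 45, loop
  ADD #21: R1 = 40 + 2 = 42  → 42 < 45, loop
  ADD #22: R1 = 42 + 2 = 44  → 44 < 45, loop
  ADD #23: R1 = 44 + 2 = 46  → 46 >= 45, exit
Total ADD instructions: 23

23


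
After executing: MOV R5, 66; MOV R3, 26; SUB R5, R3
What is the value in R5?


Register state trace:
  MOV R5, 66  → R5 = 66
  MOV R3, 26  → R3 = 26
  SUB R5, R3  → R5 = 66 - 26 = 40
Final: R5 = 40

40


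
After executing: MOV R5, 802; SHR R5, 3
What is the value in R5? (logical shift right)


Register state trace:
  MOV R5, 802  → R5 = 802
  SHR R5, 3  → R5 = 802 >> 3 = 802 // 2^3 = 100
Final: R5 = 100

100


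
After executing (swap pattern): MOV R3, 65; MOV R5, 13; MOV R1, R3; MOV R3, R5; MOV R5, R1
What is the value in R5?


Register state trace (swap pattern):
  MOV R3, 65  → R3 = 65
  MOV R5, 13  → R5 = 13
  MOV R1, R3  → R1 = 65  (save R3)
  MOV R3, R5  → R3 = 13  (R3 gets R5's value)
  MOV R5, R1  → R5 = 65  (R5 gets saved value)
Final: R5 = 65

65


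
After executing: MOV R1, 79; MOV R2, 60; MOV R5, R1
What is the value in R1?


Register state trace:
  MOV R1, 79  → R1 = 79
  MOV R2, 60  → R2 = 60
  MOV R5, R1  → R5 = 79
Final: R1 = 79

79


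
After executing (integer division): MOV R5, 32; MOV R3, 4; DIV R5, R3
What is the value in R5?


Register state trace:
  MOV R5, 32  → R5 = 32
  MOV R3, 4  → R3 = 4
  DIV R5, R3  → R5 = 32 // 4 = 8
Final: R5 = 8

8


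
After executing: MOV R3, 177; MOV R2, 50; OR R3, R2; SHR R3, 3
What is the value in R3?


Register state trace:
  MOV R3, 177  → R3 = 177 (0b10110001)
  MOV R2, 50  → R2 = 50 (0b00110010)
  OR R3, R2  → R3 = 177 OR 50 = 179 (0b10110011)
  SHR R3, 3  → R3 = 179 >> 3 = 22
Final: R3 = 22

22


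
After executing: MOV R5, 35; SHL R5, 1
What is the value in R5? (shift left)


Register state trace:
  MOV R5, 35  → R5 = 35
  SHL R5, 1  → R5 = 35 << 1 = 35 * 2^1 = 70
Final: R5 = 70

70


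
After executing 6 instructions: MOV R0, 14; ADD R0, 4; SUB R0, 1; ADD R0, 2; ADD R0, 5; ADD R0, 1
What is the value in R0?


Register state trace:
  MOV R0, 14  → R0 = 14
  ADD R0, 4  → R0 = 14 + 4 = 18
  SUB R0, 1  → R0 = 18 - 1 = 17
  ADD R0, 2  → R0 = 17 + 2 = 19
  ADD R0, 5  → R0 = 19 + 5 = 24
  ADD R0, 1  → R0 = 24 + 1 = 25
Final: R0 = 25

25


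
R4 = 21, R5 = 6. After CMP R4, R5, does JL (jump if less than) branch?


Trace:
  R4 = 21, R5 = 6
  CMP R4, R5  → compares 21 vs 6
  JL checks: is 21 less than 6?
  21 > 6, so condition is false
Branch taken: No

No


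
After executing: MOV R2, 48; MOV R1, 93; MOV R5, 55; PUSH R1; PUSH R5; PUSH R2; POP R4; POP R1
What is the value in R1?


Stack trace (top is rightmost):
  MOV R2, 48  → R2 = 48
  MOV R1, 93  → R1 = 93
  MOV R5, 55  → R5 = 55
  PUSH R1  → stack: [93]
  PUSH R5  → stack: [93, 55]
  PUSH R2  → stack: [93, 55, 48]
  POP R4  → R4 = 48, stack: [93, 55]
  POP R1  → R1 = 55, stack: [93]
Final: R1 = 55

55


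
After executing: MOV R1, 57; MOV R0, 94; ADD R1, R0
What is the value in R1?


Register state trace:
  MOV R1, 57  → R1 = 57
  MOV R0, 94  → R0 = 94
  ADD R1, R0  → R1 = 57 + 94 = 151
Final: R1 = 151

151


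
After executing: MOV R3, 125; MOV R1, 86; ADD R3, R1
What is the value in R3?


Register state trace:
  MOV R3, 125  → R3 = 125
  MOV R1, 86  → R1 = 86
  ADD R3, R1  → R3 = 125 + 86 = 211
Final: R3 = 211

211


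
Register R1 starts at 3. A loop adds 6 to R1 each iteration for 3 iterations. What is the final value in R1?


Starting value: R1 = 3
  Iter 1: R1 = 3 + 6 = 9
  Iter 2: R1 = 9 + 6 = 15
  Iter 3: R1 = 15 + 6 = 21
Final: R1 = 21

21


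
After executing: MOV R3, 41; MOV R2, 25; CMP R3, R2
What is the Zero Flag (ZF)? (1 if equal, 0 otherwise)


Register state trace:
  MOV R3, 41  → R3 = 41
  MOV R2, 25  → R2 = 25
  CMP R3, R2  → computes 41 - 25 = 16
  Result is nonzero, so values are not equal
ZF = 0

0


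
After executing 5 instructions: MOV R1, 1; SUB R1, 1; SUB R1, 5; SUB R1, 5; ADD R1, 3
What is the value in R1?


Register state trace:
  MOV R1, 1  → R1 = 1
  SUB R1, 1  → R1 = 1 - 1 = 0
  SUB R1, 5  → R1 = 0 - 5 = -5
  SUB R1, 5  → R1 = -5 - 5 = -10
  ADD R1, 3  → R1 = -10 + 3 = -7
Final: R1 = -7

-7


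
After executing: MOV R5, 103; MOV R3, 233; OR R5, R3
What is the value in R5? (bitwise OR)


Register state trace:
  MOV R5, 103  → R5 = 103 (0b01100111)
  MOV R3, 233  → R3 = 233 (0b11101001)
  OR R5, R3   → R5 = 103 OR 233 = 239 (0b11101111)
Final: R5 = 239

239


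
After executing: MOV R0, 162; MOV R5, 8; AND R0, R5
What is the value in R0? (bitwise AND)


Register state trace:
  MOV R0, 162  → R0 = 162 (0b10100010)
  MOV R5, 8  → R5 = 8 (0b00001000)
  AND R0, R5  → R0 = 162 AND 8 = 0 (0b00000000)
Final: R0 = 0

0


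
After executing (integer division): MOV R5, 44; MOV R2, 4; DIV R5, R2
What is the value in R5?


Register state trace:
  MOV R5, 44  → R5 = 44
  MOV R2, 4  → R2 = 4
  DIV R5, R2  → R5 = 44 // 4 = 11
Final: R5 = 11

11


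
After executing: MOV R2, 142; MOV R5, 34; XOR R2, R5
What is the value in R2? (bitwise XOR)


Register state trace:
  MOV R2, 142  → R2 = 142 (0b10001110)
  MOV R5, 34  → R5 = 34 (0b00100010)
  XOR R2, R5  → R2 = 142 XOR 34 = 172 (0b10101100)
Final: R2 = 172

172


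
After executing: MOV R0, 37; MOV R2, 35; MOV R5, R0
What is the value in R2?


Register state trace:
  MOV R0, 37  → R0 = 37
  MOV R2, 35  → R2 = 35
  MOV R5, R0  → R5 = 37
Final: R2 = 35

35


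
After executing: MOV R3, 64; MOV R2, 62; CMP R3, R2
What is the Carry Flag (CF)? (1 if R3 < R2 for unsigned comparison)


Register state trace:
  MOV R3, 64  → R3 = 64
  MOV R2, 62  → R2 = 62
  CMP R3, R2  → unsigned 64 - 62: no borrow
  64 >= 62, so CF = 0
CF = 0

0


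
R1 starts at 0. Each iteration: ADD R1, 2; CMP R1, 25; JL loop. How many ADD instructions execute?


Loop trace (R1 starts at 0, target 25, step 2):
  ADD #1: R1 = 0 + 2 = 2  → 2 < 25, loop
  ADD #2: R1 = 2 + 2 = 4  → 4 < 25, loop
  ADD #3: R1 = 4 + 2 = 6  → 6 < 25, loop
  ADD #4: R1 = 6 + 2 = 8  → 8 < 25, loop
  ADD #5: R1 = 8 + 2 = 10  → 10 < 25, loop
  ADD #6: R1 = 10 + 2 = 12  → 12 < 25, loop
  ADD #7: R1 = 12 + 2 = 14  → 14 < 25, loop
  ADD #8: R1 = 14 + 2 = 16  → 16 < 25, loop
  ADD #9: R1 = 16 + 2 = 18  → 18 < 25, loop
  ADD #10: R1 = 18 + 2 = 20  → 20 < 25, loop
  ADD #11: R1 = 20 + 2 = 22  → 22 < 25, loop
  ADD #12: R1 = 22 + 2 = 24  → 24 < 25, loop
  ADD #13: R1 = 24 + 2 = 26  → 26 >= 25, exit
Total ADD instructions: 13

13


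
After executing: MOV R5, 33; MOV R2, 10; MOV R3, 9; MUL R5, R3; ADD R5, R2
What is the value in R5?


Register state trace:
  MOV R5, 33  → R5 = 33
  MOV R2, 10  → R2 = 10
  MOV R3, 9  → R3 = 9
  MUL R5, R3  → R5 = 33 * 9 = 297
  ADD R5, R2  → R5 = 297 + 10 = 307
Final: R5 = 307

307


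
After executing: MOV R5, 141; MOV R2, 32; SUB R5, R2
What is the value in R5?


Register state trace:
  MOV R5, 141  → R5 = 141
  MOV R2, 32  → R2 = 32
  SUB R5, R2  → R5 = 141 - 32 = 109
Final: R5 = 109

109


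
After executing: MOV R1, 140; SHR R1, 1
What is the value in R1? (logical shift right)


Register state trace:
  MOV R1, 140  → R1 = 140
  SHR R1, 1  → R1 = 140 >> 1 = 140 // 2^1 = 70
Final: R1 = 70

70


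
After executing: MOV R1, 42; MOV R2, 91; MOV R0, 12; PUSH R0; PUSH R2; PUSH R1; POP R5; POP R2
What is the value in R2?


Stack trace (top is rightmost):
  MOV R1, 42  → R1 = 42
  MOV R2, 91  → R2 = 91
  MOV R0, 12  → R0 = 12
  PUSH R0  → stack: [12]
  PUSH R2  → stack: [12, 91]
  PUSH R1  → stack: [12, 91, 42]
  POP R5  → R5 = 42, stack: [12, 91]
  POP R2  → R2 = 91, stack: [12]
Final: R2 = 91

91


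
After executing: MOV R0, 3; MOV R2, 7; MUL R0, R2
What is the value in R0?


Register state trace:
  MOV R0, 3  → R0 = 3
  MOV R2, 7  → R2 = 7
  MUL R0, R2  → R0 = 3 * 7 = 21
Final: R0 = 21

21


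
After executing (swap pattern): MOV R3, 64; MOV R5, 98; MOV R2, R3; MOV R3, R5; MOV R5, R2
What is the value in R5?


Register state trace (swap pattern):
  MOV R3, 64  → R3 = 64
  MOV R5, 98  → R5 = 98
  MOV R2, R3  → R2 = 64  (save R3)
  MOV R3, R5  → R3 = 98  (R3 gets R5's value)
  MOV R5, R2  → R5 = 64  (R5 gets saved value)
Final: R5 = 64

64


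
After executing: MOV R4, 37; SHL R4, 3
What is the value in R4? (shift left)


Register state trace:
  MOV R4, 37  → R4 = 37
  SHL R4, 3  → R4 = 37 << 3 = 37 * 2^3 = 296
Final: R4 = 296

296


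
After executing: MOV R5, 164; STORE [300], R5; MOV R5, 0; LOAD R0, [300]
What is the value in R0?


Register and memory trace:
  MOV R5, 164  → R5 = 164
  STORE [300], R5  → mem[300] = 164
  MOV R5, 0  → R5 = 0
  LOAD R0, [300]  → R0 = mem[300] = 164
Final: R0 = 164

164


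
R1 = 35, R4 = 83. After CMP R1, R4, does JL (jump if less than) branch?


Trace:
  R1 = 35, R4 = 83
  CMP R1, R4  → compares 35 vs 83
  JL checks: is 35 less than 83?
  35 < 83, so condition is true
Branch taken: Yes

Yes


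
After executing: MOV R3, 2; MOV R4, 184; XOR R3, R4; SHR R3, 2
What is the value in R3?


Register state trace:
  MOV R3, 2  → R3 = 2 (0b00000010)
  MOV R4, 184  → R4 = 184 (0b10111000)
  XOR R3, R4  → R3 = 2 XOR 184 = 186 (0b10111010)
  SHR R3, 2  → R3 = 186 >> 2 = 46
Final: R3 = 46

46


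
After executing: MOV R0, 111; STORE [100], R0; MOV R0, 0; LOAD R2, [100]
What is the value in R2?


Register and memory trace:
  MOV R0, 111  → R0 = 111
  STORE [100], R0  → mem[100] = 111
  MOV R0, 0  → R0 = 0
  LOAD R2, [100]  → R2 = mem[100] = 111
Final: R2 = 111

111


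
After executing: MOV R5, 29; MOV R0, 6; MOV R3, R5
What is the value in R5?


Register state trace:
  MOV R5, 29  → R5 = 29
  MOV R0, 6  → R0 = 6
  MOV R3, R5  → R3 = 29
Final: R5 = 29

29


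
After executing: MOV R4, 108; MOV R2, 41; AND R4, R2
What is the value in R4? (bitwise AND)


Register state trace:
  MOV R4, 108  → R4 = 108 (0b01101100)
  MOV R2, 41  → R2 = 41 (0b00101001)
  AND R4, R2  → R4 = 108 AND 41 = 40 (0b00101000)
Final: R4 = 40

40


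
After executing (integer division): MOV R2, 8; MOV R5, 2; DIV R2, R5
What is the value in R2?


Register state trace:
  MOV R2, 8  → R2 = 8
  MOV R5, 2  → R5 = 2
  DIV R2, R5  → R2 = 8 // 2 = 4
Final: R2 = 4

4


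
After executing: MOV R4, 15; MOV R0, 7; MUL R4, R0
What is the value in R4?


Register state trace:
  MOV R4, 15  → R4 = 15
  MOV R0, 7  → R0 = 7
  MUL R4, R0  → R4 = 15 * 7 = 105
Final: R4 = 105

105


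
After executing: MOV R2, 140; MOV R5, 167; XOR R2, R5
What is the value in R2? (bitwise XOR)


Register state trace:
  MOV R2, 140  → R2 = 140 (0b10001100)
  MOV R5, 167  → R5 = 167 (0b10100111)
  XOR R2, R5  → R2 = 140 XOR 167 = 43 (0b00101011)
Final: R2 = 43

43


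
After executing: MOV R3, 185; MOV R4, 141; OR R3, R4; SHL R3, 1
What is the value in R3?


Register state trace:
  MOV R3, 185  → R3 = 185 (0b10111001)
  MOV R4, 141  → R4 = 141 (0b10001101)
  OR R3, R4  → R3 = 185 OR 141 = 189 (0b10111101)
  SHL R3, 1  → R3 = 189 << 1 = 378
Final: R3 = 378

378


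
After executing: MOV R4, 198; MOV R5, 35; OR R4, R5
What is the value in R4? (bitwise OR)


Register state trace:
  MOV R4, 198  → R4 = 198 (0b11000110)
  MOV R5, 35  → R5 = 35 (0b00100011)
  OR R4, R5   → R4 = 198 OR 35 = 231 (0b11100111)
Final: R4 = 231

231


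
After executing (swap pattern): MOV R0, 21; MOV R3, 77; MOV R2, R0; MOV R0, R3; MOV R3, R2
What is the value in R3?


Register state trace (swap pattern):
  MOV R0, 21  → R0 = 21
  MOV R3, 77  → R3 = 77
  MOV R2, R0  → R2 = 21  (save R0)
  MOV R0, R3  → R0 = 77  (R0 gets R3's value)
  MOV R3, R2  → R3 = 21  (R3 gets saved value)
Final: R3 = 21

21


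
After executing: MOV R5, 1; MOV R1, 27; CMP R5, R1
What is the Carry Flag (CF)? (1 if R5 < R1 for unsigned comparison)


Register state trace:
  MOV R5, 1  → R5 = 1
  MOV R1, 27  → R1 = 27
  CMP R5, R1  → unsigned 1 - 27: borrow occurs
  1 < 27, so CF = 1
CF = 1

1


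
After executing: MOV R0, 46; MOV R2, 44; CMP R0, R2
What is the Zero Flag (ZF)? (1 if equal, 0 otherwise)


Register state trace:
  MOV R0, 46  → R0 = 46
  MOV R2, 44  → R2 = 44
  CMP R0, R2  → computes 46 - 44 = 2
  Result is nonzero, so values are not equal
ZF = 0

0


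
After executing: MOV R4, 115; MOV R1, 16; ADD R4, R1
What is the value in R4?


Register state trace:
  MOV R4, 115  → R4 = 115
  MOV R1, 16  → R1 = 16
  ADD R4, R1  → R4 = 115 + 16 = 131
Final: R4 = 131

131


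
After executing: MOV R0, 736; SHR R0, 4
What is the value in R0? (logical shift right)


Register state trace:
  MOV R0, 736  → R0 = 736
  SHR R0, 4  → R0 = 736 >> 4 = 736 // 2^4 = 46
Final: R0 = 46

46


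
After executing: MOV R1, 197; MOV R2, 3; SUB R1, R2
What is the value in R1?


Register state trace:
  MOV R1, 197  → R1 = 197
  MOV R2, 3  → R2 = 3
  SUB R1, R2  → R1 = 197 - 3 = 194
Final: R1 = 194

194


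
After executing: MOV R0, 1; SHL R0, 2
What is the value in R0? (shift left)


Register state trace:
  MOV R0, 1  → R0 = 1
  SHL R0, 2  → R0 = 1 << 2 = 1 * 2^2 = 4
Final: R0 = 4

4


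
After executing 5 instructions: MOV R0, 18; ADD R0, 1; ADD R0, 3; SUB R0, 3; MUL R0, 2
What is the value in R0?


Register state trace:
  MOV R0, 18  → R0 = 18
  ADD R0, 1  → R0 = 18 + 1 = 19
  ADD R0, 3  → R0 = 19 + 3 = 22
  SUB R0, 3  → R0 = 22 - 3 = 19
  MUL R0, 2  → R0 = 19 * 2 = 38
Final: R0 = 38

38


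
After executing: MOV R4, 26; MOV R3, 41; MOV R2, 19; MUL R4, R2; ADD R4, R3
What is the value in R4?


Register state trace:
  MOV R4, 26  → R4 = 26
  MOV R3, 41  → R3 = 41
  MOV R2, 19  → R2 = 19
  MUL R4, R2  → R4 = 26 * 19 = 494
  ADD R4, R3  → R4 = 494 + 41 = 535
Final: R4 = 535

535


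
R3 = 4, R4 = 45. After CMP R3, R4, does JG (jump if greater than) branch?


Trace:
  R3 = 4, R4 = 45
  CMP R3, R4  → compares 4 vs 45
  JG checks: is 4 greater than 45?
  4 < 45, so condition is false
Branch taken: No

No


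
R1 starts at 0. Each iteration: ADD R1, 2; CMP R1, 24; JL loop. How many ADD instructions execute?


Loop trace (R1 starts at 0, target 24, step 2):
  ADD #1: R1 = 0 + 2 = 2  → 2 < 24, loop
  ADD #2: R1 = 2 + 2 = 4  → 4 < 24, loop
  ADD #3: R1 = 4 + 2 = 6  → 6 < 24, loop
  ADD #4: R1 = 6 + 2 = 8  → 8 < 24, loop
  ADD #5: R1 = 8 + 2 = 10  → 10 < 24, loop
  ADD #6: R1 = 10 + 2 = 12  → 12 < 24, loop
  ADD #7: R1 = 12 + 2 = 14  → 14 < 24, loop
  ADD #8: R1 = 14 + 2 = 16  → 16 < 24, loop
  ADD #9: R1 = 16 + 2 = 18  → 18 < 24, loop
  ADD #10: R1 = 18 + 2 = 20  → 20 < 24, loop
  ADD #11: R1 = 20 + 2 = 22  → 22 < 24, loop
  ADD #12: R1 = 22 + 2 = 24  → 24 >= 24, exit
Total ADD instructions: 12

12


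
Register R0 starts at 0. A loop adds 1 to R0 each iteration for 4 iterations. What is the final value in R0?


Starting value: R0 = 0
  Iter 1: R0 = 0 + 1 = 1
  Iter 2: R0 = 1 + 1 = 2
  Iter 3: R0 = 2 + 1 = 3
  Iter 4: R0 = 3 + 1 = 4
Final: R0 = 4

4


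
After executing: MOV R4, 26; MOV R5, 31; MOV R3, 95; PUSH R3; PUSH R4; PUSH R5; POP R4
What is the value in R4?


Stack trace (top is rightmost):
  MOV R4, 26  → R4 = 26
  MOV R5, 31  → R5 = 31
  MOV R3, 95  → R3 = 95
  PUSH R3  → stack: [95]
  PUSH R4  → stack: [95, 26]
  PUSH R5  → stack: [95, 26, 31]
  POP R4  → R4 = 31, stack: [95, 26]
Final: R4 = 31

31
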